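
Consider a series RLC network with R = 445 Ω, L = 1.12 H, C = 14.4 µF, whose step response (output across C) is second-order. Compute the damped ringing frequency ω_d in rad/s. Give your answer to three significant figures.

For a series RLC circuit (capacitor voltage as output), ω_n = 1/√(LC) = 1/√(1.12 H · 14.4 µF) = 249 rad/s.
ζ = (R/2)·√(C/L) = (445/2)·√(14.4 µF/1.12 H) = 0.798.
The damped frequency ω_d = ω_n√(1−ζ²) = 150 rad/s.

ω_d ≈ 150 rad/s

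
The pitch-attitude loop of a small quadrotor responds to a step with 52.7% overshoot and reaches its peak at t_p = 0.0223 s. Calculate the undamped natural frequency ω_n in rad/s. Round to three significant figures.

ω_n ≈ 144 rad/s

ζ from %OS: ζ = |ln 0.527|/√(π²+ln²0.527) = 0.200.
t_p = π/ω_d ⇒ ω_d = 141 rad/s; then ω_n = ω_d/√(1−ζ²) = 144 rad/s.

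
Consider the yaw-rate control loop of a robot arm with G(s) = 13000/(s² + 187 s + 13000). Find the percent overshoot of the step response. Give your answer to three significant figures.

Comparing the denominator to s² + 2ζω_n s + ω_n²: ω_n = √13000 = 114 rad/s, and 2ζω_n = 187 so ζ = 187/(2·114) = 0.820.
%OS = 100 e^{−πζ/√(1−ζ²)} with ζ = 0.820 gives 1.11%.

%OS ≈ 1.11%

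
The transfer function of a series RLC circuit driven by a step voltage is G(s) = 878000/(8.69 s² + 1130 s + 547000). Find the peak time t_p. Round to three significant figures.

Dividing through by 8.69: denominator becomes s² + 130.0 s + 62950.
So ω_n = √62950 = 251 rad/s and ζ = 130.0/(2·251) = 0.259.
ω_d = 251·√(1 − 0.259²) = 242 rad/s. t_p = π/ω_d = 0.0130 s.

t_p ≈ 0.0130 s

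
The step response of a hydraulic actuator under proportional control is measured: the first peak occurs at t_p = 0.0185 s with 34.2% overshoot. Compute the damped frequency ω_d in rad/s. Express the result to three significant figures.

t_p = π/ω_d, so ω_d = π/0.0185 = 170 rad/s.

ω_d ≈ 170 rad/s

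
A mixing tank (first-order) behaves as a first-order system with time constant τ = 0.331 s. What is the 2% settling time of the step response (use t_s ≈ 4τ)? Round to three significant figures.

t_s ≈ 1.32 s

t_s ≈ 4τ = 1.32 s.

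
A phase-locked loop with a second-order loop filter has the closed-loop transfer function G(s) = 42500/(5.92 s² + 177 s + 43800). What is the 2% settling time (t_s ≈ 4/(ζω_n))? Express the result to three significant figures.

Dividing through by 5.92: denominator becomes s² + 29.90 s + 7399.
So ω_n = √7399 = 86.0 rad/s and ζ = 29.90/(2·86.0) = 0.174.
t_s ≈ 4/(ζω_n) = 0.268 s.

t_s ≈ 0.268 s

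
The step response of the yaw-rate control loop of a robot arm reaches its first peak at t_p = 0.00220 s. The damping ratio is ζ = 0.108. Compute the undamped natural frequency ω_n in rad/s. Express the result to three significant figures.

ω_n ≈ 1440 rad/s

Peak time t_p = π/ω_d, so ω_d = π/t_p = π/0.00220 = 1430 rad/s.
ω_n = ω_d/√(1−ζ²) = 1430/√0.988 = 1440 rad/s.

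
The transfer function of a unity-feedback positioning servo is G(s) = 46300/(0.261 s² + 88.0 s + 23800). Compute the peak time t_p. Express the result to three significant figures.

Dividing through by 0.261: denominator becomes s² + 337.2 s + 91190.
So ω_n = √91190 = 302 rad/s and ζ = 337.2/(2·302) = 0.558.
ω_d = ω_n√(1−ζ²) = 251 rad/s. t_p = π/ω_d = 0.0125 s.

t_p ≈ 0.0125 s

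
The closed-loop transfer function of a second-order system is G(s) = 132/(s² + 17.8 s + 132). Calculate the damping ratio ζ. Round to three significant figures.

ζ ≈ 0.775

ω_n = √132 = 11.5 rad/s; ζ = 17.8/(2·11.5) = 0.775.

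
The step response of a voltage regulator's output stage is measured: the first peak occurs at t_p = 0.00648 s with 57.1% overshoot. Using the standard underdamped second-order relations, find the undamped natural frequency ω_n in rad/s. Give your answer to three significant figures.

ω_n ≈ 492 rad/s

ζ from %OS: ζ = |ln 0.571|/√(π²+ln²0.571) = 0.176.
From t_p = π/ω_d, ω_d = π/0.00648 = 485 rad/s, so ω_n = ω_d/√(1−ζ²) = 492 rad/s.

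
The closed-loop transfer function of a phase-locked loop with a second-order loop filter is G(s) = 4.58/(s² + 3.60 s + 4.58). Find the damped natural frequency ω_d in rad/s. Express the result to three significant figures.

ω_d ≈ 1.16 rad/s

Matching coefficients with s² + 2ζω_n s + ω_n² gives ω_n² = 4.58 ⇒ ω_n = 2.14 rad/s, and ζ = 3.60/(2ω_n) = 0.841.
ω_d = ω_n√(1−ζ²) = 1.16 rad/s.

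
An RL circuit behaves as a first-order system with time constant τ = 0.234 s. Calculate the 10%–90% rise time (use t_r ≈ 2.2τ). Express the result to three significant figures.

t_r ≈ 0.515 s

t_r ≈ 2.2τ = 0.515 s.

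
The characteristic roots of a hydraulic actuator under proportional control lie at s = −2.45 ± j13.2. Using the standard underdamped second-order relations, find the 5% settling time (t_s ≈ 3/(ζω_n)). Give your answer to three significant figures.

For poles at −σ ± jω_d, ζω_n = σ = 2.45, so t_s ≈ 3/σ = 1.22 s.

t_s ≈ 1.22 s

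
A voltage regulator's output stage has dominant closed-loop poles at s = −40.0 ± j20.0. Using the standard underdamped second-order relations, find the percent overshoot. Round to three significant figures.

%OS ≈ 0.187%

The poles are at −σ ± jω_d with σ = 40.0 and ω_d = 20.0, so ω_n = √(σ²+ω_d²) = 44.7 rad/s and ζ = σ/ω_n = 0.894.
%OS = 100·exp(−πζ/√(1−ζ²)) = 0.187%.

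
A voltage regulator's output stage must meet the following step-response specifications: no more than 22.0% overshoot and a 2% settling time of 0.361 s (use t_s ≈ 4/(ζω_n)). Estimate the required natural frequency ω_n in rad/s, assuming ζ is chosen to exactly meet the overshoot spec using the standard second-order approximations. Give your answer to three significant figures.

Inverting the overshoot relation: ζ = |ln 0.220|/√(π² + ln²0.220) = 0.434.
Then ω_n = 4/(ζ t_s) = 4/(0.434 × 0.361) = 25.5 rad/s.

ω_n ≈ 25.5 rad/s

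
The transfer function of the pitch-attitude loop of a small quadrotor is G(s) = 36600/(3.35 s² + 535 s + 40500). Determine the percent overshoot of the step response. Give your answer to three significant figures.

Dividing through by 3.35: denominator becomes s² + 159.7 s + 12090.
So ω_n = √12090 = 110 rad/s and ζ = 159.7/(2·110) = 0.726.
%OS = 100 e^{−πζ/√(1−ζ²)} with ζ = 0.726 gives 3.62%.

%OS ≈ 3.62%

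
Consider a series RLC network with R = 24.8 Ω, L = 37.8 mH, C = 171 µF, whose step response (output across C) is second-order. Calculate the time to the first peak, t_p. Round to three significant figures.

For a series RLC circuit (capacitor voltage as output), ω_n = 1/√(LC) = 1/√(37.8 mH · 171 µF) = 393 rad/s.
ζ = (R/2)·√(C/L) = (24.8/2)·√(171 µF/37.8 mH) = 0.834.
ω_d = 393·√(1 − 0.834²) = 217 rad/s. t_p = π/ω_d = 0.0145 s.

t_p ≈ 0.0145 s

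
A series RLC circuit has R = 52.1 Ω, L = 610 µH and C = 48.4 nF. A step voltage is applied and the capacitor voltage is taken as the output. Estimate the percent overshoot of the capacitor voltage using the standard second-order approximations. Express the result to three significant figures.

%OS ≈ 47.3%

For a series RLC circuit (capacitor voltage as output), ω_n = 1/√(LC) = 1/√(610 µH · 48.4 nF) = 184000 rad/s.
ζ = (R/2)·√(C/L) = (52.1/2)·√(48.4 nF/610 µH) = 0.232.
%OS = 100 e^{−πζ/√(1−ζ²)} with ζ = 0.232 gives 47.3%.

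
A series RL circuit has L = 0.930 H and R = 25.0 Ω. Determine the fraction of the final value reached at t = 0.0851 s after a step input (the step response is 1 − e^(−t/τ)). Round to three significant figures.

τ = L/R = 0.930/25.0 = 0.0372 s.
y(t)/y_∞ = 1 − e^(−t/τ) = 1 − e^(−0.0851/0.0372) = 1 − e^(−2.29) = 0.898.

y/y_∞ ≈ 0.898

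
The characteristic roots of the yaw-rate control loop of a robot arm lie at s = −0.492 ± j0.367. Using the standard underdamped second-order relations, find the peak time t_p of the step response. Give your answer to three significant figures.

t_p ≈ 8.56 s

t_p = π/ω_d with ω_d = 0.367 (the imaginary part), so t_p = 8.56 s.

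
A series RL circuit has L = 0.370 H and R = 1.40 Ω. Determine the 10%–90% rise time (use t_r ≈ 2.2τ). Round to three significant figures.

τ = L/R = 0.370/1.40 = 0.264 s.
t_r ≈ 2.2τ = 0.581 s.

t_r ≈ 0.581 s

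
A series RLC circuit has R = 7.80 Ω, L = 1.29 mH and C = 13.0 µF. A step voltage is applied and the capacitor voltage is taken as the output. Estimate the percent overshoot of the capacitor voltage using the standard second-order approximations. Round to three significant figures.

For a series RLC circuit (capacitor voltage as output), ω_n = 1/√(LC) = 1/√(1.29 mH · 13.0 µF) = 7720 rad/s.
ζ = (R/2)·√(C/L) = (7.80/2)·√(13.0 µF/1.29 mH) = 0.392.
%OS = 100 e^{−πζ/√(1−ζ²)} with ζ = 0.392 gives 26.3%.

%OS ≈ 26.3%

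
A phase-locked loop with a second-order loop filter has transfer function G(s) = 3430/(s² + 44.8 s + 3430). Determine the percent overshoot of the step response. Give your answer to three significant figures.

Comparing the denominator to s² + 2ζω_n s + ω_n²: ω_n = √3430 = 58.6 rad/s, and 2ζω_n = 44.8 so ζ = 44.8/(2·58.6) = 0.382.
%OS = 100 e^{−πζ/√(1−ζ²)} with ζ = 0.382 gives 27.2%.

%OS ≈ 27.2%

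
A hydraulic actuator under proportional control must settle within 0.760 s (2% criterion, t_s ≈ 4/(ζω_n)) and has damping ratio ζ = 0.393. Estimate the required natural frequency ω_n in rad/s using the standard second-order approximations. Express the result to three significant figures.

ω_n ≈ 13.4 rad/s

Rearranging t_s ≈ 4/(ζω_n) gives ω_n = 4/(ζ·t_s) = 4/(0.393 × 0.760) = 13.4 rad/s.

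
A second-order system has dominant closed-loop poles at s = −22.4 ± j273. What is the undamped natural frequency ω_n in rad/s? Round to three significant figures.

|pole| = ω_n = √(22.4² + 273²) = 274 rad/s; ζ = cos θ = σ/ω_n = 0.0818.

ω_n ≈ 274 rad/s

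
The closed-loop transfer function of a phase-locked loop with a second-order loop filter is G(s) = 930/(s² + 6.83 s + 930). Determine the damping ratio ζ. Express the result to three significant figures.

ζ ≈ 0.112

ω_n = √930 = 30.5 rad/s; ζ = 6.83/(2·30.5) = 0.112.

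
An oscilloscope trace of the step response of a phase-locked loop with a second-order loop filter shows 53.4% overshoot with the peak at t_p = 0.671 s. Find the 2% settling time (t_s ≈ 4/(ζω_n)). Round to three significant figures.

t_s ≈ 4.28 s

ζ from %OS: ζ = |ln 0.534|/√(π²+ln²0.534) = 0.196.
From t_p = π/ω_d, ω_d = π/0.671 = 4.68 rad/s, so ω_n = ω_d/√(1−ζ²) = 4.77 rad/s.
t_s ≈ 4/(ζω_n) = 4/(0.196·4.77) = 4.28 s.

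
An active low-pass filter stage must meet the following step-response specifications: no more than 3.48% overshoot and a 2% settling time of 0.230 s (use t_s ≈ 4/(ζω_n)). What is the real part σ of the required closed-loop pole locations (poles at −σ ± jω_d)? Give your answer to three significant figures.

The settling-time spec alone fixes σ = ζω_n = 4/t_s = 4/0.230 = 17.4.
(Overshoot then fixes ζ = 0.730 and hence ω_d = σ·√(1−ζ²)/ζ = 16.3 rad/s.)

σ ≈ 17.4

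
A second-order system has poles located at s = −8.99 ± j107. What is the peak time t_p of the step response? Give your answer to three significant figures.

t_p = π/ω_d with ω_d = 107 (the imaginary part), so t_p = 0.0294 s.

t_p ≈ 0.0294 s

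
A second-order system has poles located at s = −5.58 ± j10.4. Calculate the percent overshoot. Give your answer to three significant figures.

The poles are at −σ ± jω_d with σ = 5.58 and ω_d = 10.4, so ω_n = √(σ²+ω_d²) = 11.8 rad/s and ζ = σ/ω_n = 0.473.
%OS = 100 e^{−πζ/√(1−ζ²)} with ζ = 0.473 gives 18.5%.

%OS ≈ 18.5%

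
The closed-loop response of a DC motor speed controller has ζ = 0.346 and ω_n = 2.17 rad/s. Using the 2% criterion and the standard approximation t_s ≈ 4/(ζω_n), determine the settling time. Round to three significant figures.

t_s ≈ 5.33 s

t_s ≈ 4/(ζω_n) = 4/(0.346 × 2.17) = 5.33 s.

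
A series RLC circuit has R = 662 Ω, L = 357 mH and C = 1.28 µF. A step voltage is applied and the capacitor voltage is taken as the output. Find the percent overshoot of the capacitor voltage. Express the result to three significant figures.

%OS ≈ 7.99%

For a series RLC circuit (capacitor voltage as output), ω_n = 1/√(LC) = 1/√(357 mH · 1.28 µF) = 1480 rad/s.
ζ = (R/2)·√(C/L) = (662/2)·√(1.28 µF/357 mH) = 0.627.
%OS = 100·exp(−πζ/√(1−ζ²)) = 7.99%.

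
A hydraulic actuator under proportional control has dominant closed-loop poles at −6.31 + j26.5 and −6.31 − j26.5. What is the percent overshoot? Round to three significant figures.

%OS ≈ 47.3%

The poles are at −σ ± jω_d with σ = 6.31 and ω_d = 26.5, so ω_n = √(σ²+ω_d²) = 27.2 rad/s and ζ = σ/ω_n = 0.232.
%OS = 100 e^{−πζ/√(1−ζ²)} with ζ = 0.232 gives 47.3%.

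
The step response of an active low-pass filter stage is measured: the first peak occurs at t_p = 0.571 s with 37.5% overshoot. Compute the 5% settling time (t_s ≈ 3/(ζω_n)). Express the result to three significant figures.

t_s ≈ 1.75 s

ζ from %OS: ζ = |ln 0.375|/√(π²+ln²0.375) = 0.298.
From t_p = π/ω_d, ω_d = π/0.571 = 5.50 rad/s, so ω_n = ω_d/√(1−ζ²) = 5.76 rad/s.
t_s ≈ 3/(ζω_n) = 3/(0.298·5.76) = 1.75 s.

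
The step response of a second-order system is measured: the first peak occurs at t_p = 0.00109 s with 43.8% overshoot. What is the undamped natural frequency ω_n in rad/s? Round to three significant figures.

ζ from %OS: ζ = |ln 0.438|/√(π²+ln²0.438) = 0.254.
From t_p = π/ω_d, ω_d = π/0.00109 = 2880 rad/s, so ω_n = ω_d/√(1−ζ²) = 2980 rad/s.

ω_n ≈ 2980 rad/s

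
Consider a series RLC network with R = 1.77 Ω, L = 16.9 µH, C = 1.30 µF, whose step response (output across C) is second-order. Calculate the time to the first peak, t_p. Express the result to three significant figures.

t_p ≈ 0.0000152 s

For a series RLC circuit (capacitor voltage as output), ω_n = 1/√(LC) = 1/√(16.9 µH · 1.30 µF) = 213000 rad/s.
ζ = (R/2)·√(C/L) = (1.77/2)·√(1.30 µF/16.9 µH) = 0.245.
The damped frequency ω_d = ω_n√(1−ζ²) = 207000 rad/s. t_p = π/ω_d = 0.0000152 s.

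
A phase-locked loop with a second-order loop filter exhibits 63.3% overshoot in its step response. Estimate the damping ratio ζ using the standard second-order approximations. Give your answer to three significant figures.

From %OS = 100·exp(−πζ/√(1−ζ²)), invert to get ζ = −ln(OS)/√(π² + ln²(OS)) with OS = 0.633.
−ln 0.633 = 0.4573, so ζ = 0.4573/√(π² + 0.2091) = 0.144.

ζ ≈ 0.144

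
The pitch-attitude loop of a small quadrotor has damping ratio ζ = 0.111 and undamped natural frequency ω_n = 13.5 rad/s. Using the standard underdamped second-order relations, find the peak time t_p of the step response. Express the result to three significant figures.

The damped frequency is ω_d = ω_n√(1−ζ²) = 13.5·√(1−0.0123) = 13.4 rad/s.
Peak time t_p = π/ω_d = π/13.4 = 0.234 s.

t_p ≈ 0.234 s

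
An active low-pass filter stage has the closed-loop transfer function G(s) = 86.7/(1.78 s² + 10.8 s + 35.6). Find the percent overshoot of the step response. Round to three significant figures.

Dividing through by 1.78: denominator becomes s² + 6.067 s + 20.00.
So ω_n = √20.00 = 4.47 rad/s and ζ = 6.067/(2·4.47) = 0.678.
Overshoot: exp(−π·0.678/√(1−0.678²)) = 0.0550, i.e. 5.50%.

%OS ≈ 5.50%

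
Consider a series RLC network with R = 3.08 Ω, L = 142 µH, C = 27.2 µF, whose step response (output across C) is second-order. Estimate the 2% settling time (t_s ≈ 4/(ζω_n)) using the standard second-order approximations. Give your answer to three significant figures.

For a series RLC circuit (capacitor voltage as output), ω_n = 1/√(LC) = 1/√(142 µH · 27.2 µF) = 16100 rad/s.
ζ = (R/2)·√(C/L) = (3.08/2)·√(27.2 µF/142 µH) = 0.674.
t_s ≈ 4/(ζω_n) = 0.000369 s.

t_s ≈ 0.000369 s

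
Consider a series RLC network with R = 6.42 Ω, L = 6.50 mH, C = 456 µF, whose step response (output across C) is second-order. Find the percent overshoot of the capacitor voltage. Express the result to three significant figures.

For a series RLC circuit (capacitor voltage as output), ω_n = 1/√(LC) = 1/√(6.50 mH · 456 µF) = 581 rad/s.
ζ = (R/2)·√(C/L) = (6.42/2)·√(456 µF/6.50 mH) = 0.850.
Overshoot: exp(−π·0.850/√(1−0.850²)) = 0.00626, i.e. 0.626%.

%OS ≈ 0.626%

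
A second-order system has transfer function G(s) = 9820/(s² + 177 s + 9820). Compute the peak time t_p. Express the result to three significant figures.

t_p ≈ 0.0705 s

Comparing the denominator to s² + 2ζω_n s + ω_n²: ω_n = √9820 = 99.1 rad/s, and 2ζω_n = 177 so ζ = 177/(2·99.1) = 0.893.
ω_d = 99.1·√(1 − 0.893²) = 44.6 rad/s. Then t_p = π/ω_d = 0.0705 s.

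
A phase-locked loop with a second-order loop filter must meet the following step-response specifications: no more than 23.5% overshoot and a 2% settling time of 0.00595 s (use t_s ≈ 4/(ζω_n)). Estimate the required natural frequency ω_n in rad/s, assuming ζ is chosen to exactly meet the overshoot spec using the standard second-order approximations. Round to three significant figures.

From %OS = 100·exp(−πζ/√(1−ζ²)), invert to get ζ = −ln(OS)/√(π² + ln²(OS)) with OS = 0.235.
−ln 0.235 = 1.448, so ζ = 1.448/√(π² + 2.097) = 0.419.
Then ω_n = 4/(ζ t_s) = 4/(0.419 × 0.00595) = 1610 rad/s.

ω_n ≈ 1610 rad/s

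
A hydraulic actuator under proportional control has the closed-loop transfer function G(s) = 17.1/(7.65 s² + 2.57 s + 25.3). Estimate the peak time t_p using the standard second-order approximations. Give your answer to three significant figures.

Dividing through by 7.65: denominator becomes s² + 0.3359 s + 3.307.
So ω_n = √3.307 = 1.82 rad/s and ζ = 0.3359/(2·1.82) = 0.0924.
The damped frequency ω_d = ω_n√(1−ζ²) = 1.81 rad/s. t_p = π/ω_d = 1.73 s.

t_p ≈ 1.73 s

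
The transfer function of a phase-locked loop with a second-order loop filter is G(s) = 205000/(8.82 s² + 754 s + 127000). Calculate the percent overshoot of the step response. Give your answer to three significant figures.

%OS ≈ 30.2%

Dividing through by 8.82: denominator becomes s² + 85.49 s + 14400.
So ω_n = √14400 = 120 rad/s and ζ = 85.49/(2·120) = 0.356.
Overshoot: exp(−π·0.356/√(1−0.356²)) = 0.302, i.e. 30.2%.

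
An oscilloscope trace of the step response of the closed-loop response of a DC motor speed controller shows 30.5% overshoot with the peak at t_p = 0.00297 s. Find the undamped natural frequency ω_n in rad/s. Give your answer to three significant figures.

ω_n ≈ 1130 rad/s

ζ from %OS: ζ = |ln 0.305|/√(π²+ln²0.305) = 0.354.
t_p = π/ω_d ⇒ ω_d = 1060 rad/s; then ω_n = ω_d/√(1−ζ²) = 1130 rad/s.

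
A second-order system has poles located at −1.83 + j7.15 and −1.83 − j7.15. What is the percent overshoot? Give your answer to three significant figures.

|pole| = ω_n = √(1.83² + 7.15²) = 7.38 rad/s; ζ = cos θ = σ/ω_n = 0.248.
%OS = 100·exp(−πζ/√(1−ζ²)) = 44.8%.

%OS ≈ 44.8%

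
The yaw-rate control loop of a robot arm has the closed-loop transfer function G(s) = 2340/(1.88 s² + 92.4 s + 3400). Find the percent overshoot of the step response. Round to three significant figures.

%OS ≈ 10.8%

Dividing through by 1.88: denominator becomes s² + 49.15 s + 1809.
So ω_n = √1809 = 42.5 rad/s and ζ = 49.15/(2·42.5) = 0.578.
%OS = 100·exp(−πζ/√(1−ζ²)) = 10.8%.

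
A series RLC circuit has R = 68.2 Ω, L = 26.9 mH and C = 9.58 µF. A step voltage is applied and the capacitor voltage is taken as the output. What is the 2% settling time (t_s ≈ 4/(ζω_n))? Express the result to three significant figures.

t_s ≈ 0.00316 s

For a series RLC circuit (capacitor voltage as output), ω_n = 1/√(LC) = 1/√(26.9 mH · 9.58 µF) = 1970 rad/s.
ζ = (R/2)·√(C/L) = (68.2/2)·√(9.58 µF/26.9 mH) = 0.644.
t_s ≈ 4/(ζω_n) = 0.00316 s.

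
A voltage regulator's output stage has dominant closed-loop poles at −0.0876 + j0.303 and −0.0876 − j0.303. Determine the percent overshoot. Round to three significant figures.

|pole| = ω_n = √(0.0876² + 0.303²) = 0.315 rad/s; ζ = cos θ = σ/ω_n = 0.278.
Overshoot: exp(−π·0.278/√(1−0.278²)) = 0.403, i.e. 40.3%.

%OS ≈ 40.3%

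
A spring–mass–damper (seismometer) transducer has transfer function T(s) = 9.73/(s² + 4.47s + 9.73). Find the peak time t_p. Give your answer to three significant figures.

t_p ≈ 1.44 s

Comparing the denominator to s² + 2ζω_n s + ω_n²: ω_n = √9.73 = 3.12 rad/s, and 2ζω_n = 4.47 so ζ = 4.47/(2·3.12) = 0.717.
The damped frequency ω_d = ω_n√(1−ζ²) = 2.18 rad/s. Then t_p = π/ω_d = 1.44 s.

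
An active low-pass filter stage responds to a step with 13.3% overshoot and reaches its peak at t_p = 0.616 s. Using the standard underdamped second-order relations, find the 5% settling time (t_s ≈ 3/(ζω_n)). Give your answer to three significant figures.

t_s ≈ 0.916 s

The overshoot fixes ζ = −ln(OS)/√(π²+ln²(OS)) = 0.540.
t_p = π/ω_d ⇒ ω_d = 5.10 rad/s; then ω_n = ω_d/√(1−ζ²) = 6.06 rad/s.
t_s ≈ 3/(ζω_n) = 3/(0.540·6.06) = 0.916 s.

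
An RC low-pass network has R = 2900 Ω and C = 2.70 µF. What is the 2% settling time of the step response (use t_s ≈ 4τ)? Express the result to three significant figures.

τ = RC = 2900 × 2.70 µF = 0.00783 s.
t_s ≈ 4τ = 0.0313 s.

t_s ≈ 0.0313 s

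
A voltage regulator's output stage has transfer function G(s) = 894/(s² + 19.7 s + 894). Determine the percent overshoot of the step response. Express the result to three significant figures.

Comparing the denominator to s² + 2ζω_n s + ω_n²: ω_n = √894 = 29.9 rad/s, and 2ζω_n = 19.7 so ζ = 19.7/(2·29.9) = 0.329.
%OS = 100·exp(−πζ/√(1−ζ²)) = 33.4%.

%OS ≈ 33.4%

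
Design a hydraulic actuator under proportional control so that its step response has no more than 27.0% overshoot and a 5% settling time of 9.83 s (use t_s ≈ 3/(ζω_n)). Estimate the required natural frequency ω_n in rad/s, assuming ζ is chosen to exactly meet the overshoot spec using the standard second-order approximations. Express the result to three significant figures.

ω_n ≈ 0.793 rad/s

ζ = −ln(OS)/√(π² + (ln OS)²). With OS = 0.270, ln OS = −1.309 and ζ = 1.309/3.404 = 0.385.
From t_s ≈ 3/(ζω_n): ω_n = 3/(ζ·t_s) = 3/(0.385·9.83) = 0.793 rad/s.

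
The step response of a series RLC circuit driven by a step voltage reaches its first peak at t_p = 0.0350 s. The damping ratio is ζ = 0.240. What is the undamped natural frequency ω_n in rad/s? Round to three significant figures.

ω_n ≈ 92.5 rad/s

Peak time t_p = π/ω_d, so ω_d = π/t_p = π/0.0350 = 89.8 rad/s.
ω_n = ω_d/√(1−ζ²) = 89.8/√0.942 = 92.5 rad/s.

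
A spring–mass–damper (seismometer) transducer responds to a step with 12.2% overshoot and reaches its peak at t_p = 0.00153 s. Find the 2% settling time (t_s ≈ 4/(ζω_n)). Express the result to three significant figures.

ζ from %OS: ζ = |ln 0.122|/√(π²+ln²0.122) = 0.556.
t_p = π/ω_d ⇒ ω_d = 2050 rad/s; then ω_n = ω_d/√(1−ζ²) = 2470 rad/s.
t_s ≈ 4/(ζω_n) = 4/(0.556·2470) = 0.00291 s.

t_s ≈ 0.00291 s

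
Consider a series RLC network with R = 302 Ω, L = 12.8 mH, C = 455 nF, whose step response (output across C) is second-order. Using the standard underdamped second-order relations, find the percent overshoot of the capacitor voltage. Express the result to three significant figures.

For a series RLC circuit (capacitor voltage as output), ω_n = 1/√(LC) = 1/√(12.8 mH · 455 nF) = 13100 rad/s.
ζ = (R/2)·√(C/L) = (302/2)·√(455 nF/12.8 mH) = 0.900.
Overshoot: exp(−π·0.900/√(1−0.900²)) = 0.00151, i.e. 0.151%.

%OS ≈ 0.151%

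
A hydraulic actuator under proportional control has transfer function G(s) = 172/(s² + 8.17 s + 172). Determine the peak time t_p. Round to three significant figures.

t_p ≈ 0.252 s

Comparing the denominator to s² + 2ζω_n s + ω_n²: ω_n = √172 = 13.1 rad/s, and 2ζω_n = 8.17 so ζ = 8.17/(2·13.1) = 0.311.
The damped frequency ω_d = ω_n√(1−ζ²) = 12.5 rad/s. Then t_p = π/ω_d = 0.252 s.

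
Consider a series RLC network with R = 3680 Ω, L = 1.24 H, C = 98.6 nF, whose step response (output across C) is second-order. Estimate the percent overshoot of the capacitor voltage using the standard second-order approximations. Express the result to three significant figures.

For a series RLC circuit (capacitor voltage as output), ω_n = 1/√(LC) = 1/√(1.24 H · 98.6 nF) = 2860 rad/s.
ζ = (R/2)·√(C/L) = (3680/2)·√(98.6 nF/1.24 H) = 0.519.
%OS = 100 e^{−πζ/√(1−ζ²)} with ζ = 0.519 gives 14.9%.

%OS ≈ 14.9%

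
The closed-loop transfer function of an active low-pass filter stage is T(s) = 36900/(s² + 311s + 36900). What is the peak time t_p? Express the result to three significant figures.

ω_n = √36900 = 192 rad/s; ζ = 311/(2·192) = 0.810.
ω_d = ω_n√(1−ζ²) = 113 rad/s. Then t_p = π/ω_d = 0.0279 s.

t_p ≈ 0.0279 s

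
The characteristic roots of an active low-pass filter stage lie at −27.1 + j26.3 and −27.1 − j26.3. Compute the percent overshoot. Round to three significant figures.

%OS ≈ 3.93%

With σ = 27.1, ω_d = 26.3: ω_n = √(σ²+ω_d²) = 37.8 rad/s, ζ = σ/ω_n = 0.718.
%OS = 100 e^{−πζ/√(1−ζ²)} with ζ = 0.718 gives 3.93%.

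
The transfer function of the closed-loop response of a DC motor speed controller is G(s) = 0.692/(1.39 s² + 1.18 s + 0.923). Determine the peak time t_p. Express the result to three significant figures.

t_p ≈ 4.52 s

Dividing through by 1.39: denominator becomes s² + 0.8489 s + 0.6640.
So ω_n = √0.6640 = 0.815 rad/s and ζ = 0.8489/(2·0.815) = 0.521.
ω_d = ω_n√(1−ζ²) = 0.696 rad/s. t_p = π/ω_d = 4.52 s.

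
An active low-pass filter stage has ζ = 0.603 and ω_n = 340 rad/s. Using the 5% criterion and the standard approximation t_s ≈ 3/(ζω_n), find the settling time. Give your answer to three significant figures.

t_s ≈ 0.0146 s

t_s ≈ 3/(ζω_n) = 3/(0.603 × 340) = 0.0146 s.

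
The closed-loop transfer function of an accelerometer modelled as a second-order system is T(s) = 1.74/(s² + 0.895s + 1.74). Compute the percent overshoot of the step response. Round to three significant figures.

ω_n = √1.74 = 1.32 rad/s; ζ = 0.895/(2·1.32) = 0.339.
%OS = 100·exp(−πζ/√(1−ζ²)) = 32.2%.

%OS ≈ 32.2%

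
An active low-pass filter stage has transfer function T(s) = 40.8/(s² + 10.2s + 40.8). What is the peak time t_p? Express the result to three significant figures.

t_p ≈ 0.817 s

Comparing the denominator to s² + 2ζω_n s + ω_n²: ω_n = √40.8 = 6.39 rad/s, and 2ζω_n = 10.2 so ζ = 10.2/(2·6.39) = 0.798.
The damped frequency ω_d = ω_n√(1−ζ²) = 3.85 rad/s. Then t_p = π/ω_d = 0.817 s.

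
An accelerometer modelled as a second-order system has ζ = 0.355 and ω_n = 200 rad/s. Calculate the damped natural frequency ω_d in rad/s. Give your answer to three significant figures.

ω_d ≈ 187 rad/s

ω_d = ω_n√(1−ζ²) = 200·√0.874 = 187 rad/s.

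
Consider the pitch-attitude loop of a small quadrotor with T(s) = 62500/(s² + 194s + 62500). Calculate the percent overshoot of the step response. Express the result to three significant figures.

Comparing the denominator to s² + 2ζω_n s + ω_n²: ω_n = √62500 = 250 rad/s, and 2ζω_n = 194 so ζ = 194/(2·250) = 0.388.
Overshoot: exp(−π·0.388/√(1−0.388²)) = 0.266, i.e. 26.6%.

%OS ≈ 26.6%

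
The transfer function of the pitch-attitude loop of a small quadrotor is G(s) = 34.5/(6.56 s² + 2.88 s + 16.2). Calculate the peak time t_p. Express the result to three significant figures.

t_p ≈ 2.02 s

Dividing through by 6.56: denominator becomes s² + 0.4390 s + 2.470.
So ω_n = √2.470 = 1.57 rad/s and ζ = 0.4390/(2·1.57) = 0.140.
The damped frequency ω_d = ω_n√(1−ζ²) = 1.56 rad/s. t_p = π/ω_d = 2.02 s.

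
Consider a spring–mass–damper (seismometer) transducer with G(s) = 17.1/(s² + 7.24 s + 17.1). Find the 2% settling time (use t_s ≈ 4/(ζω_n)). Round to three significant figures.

ω_n = √17.1 = 4.14 rad/s; ζ = 7.24/(2·4.14) = 0.875.
t_s ≈ 4/(ζω_n) = 4/(0.875·4.14) = 1.10 s.

t_s ≈ 1.10 s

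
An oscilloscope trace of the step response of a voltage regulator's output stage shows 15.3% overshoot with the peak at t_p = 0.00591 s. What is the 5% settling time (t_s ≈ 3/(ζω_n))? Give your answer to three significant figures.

ζ from %OS: ζ = |ln 0.153|/√(π²+ln²0.153) = 0.513.
From t_p = π/ω_d, ω_d = π/0.00591 = 532 rad/s, so ω_n = ω_d/√(1−ζ²) = 619 rad/s.
t_s ≈ 3/(ζω_n) = 3/(0.513·619) = 0.00944 s.

t_s ≈ 0.00944 s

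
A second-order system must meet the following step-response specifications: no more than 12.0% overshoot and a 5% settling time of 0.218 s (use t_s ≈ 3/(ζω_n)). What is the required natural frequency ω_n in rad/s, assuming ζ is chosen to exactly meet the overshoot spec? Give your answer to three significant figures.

ω_n ≈ 24.6 rad/s

ζ = −ln(OS)/√(π² + (ln OS)²). With OS = 0.120, ln OS = −2.120 and ζ = 2.120/3.790 = 0.559.
From t_s ≈ 3/(ζω_n): ω_n = 3/(ζ·t_s) = 3/(0.559·0.218) = 24.6 rad/s.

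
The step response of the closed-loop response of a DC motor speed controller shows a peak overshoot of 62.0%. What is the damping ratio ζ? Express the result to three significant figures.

Inverting the overshoot relation: ζ = |ln 0.620|/√(π² + ln²0.620) = 0.150.

ζ ≈ 0.150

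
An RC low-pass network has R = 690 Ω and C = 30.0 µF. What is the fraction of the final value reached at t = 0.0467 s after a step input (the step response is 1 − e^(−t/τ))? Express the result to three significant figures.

y/y_∞ ≈ 0.895

τ = RC = 690 × 30.0 µF = 0.0207 s.
y(t)/y_∞ = 1 − e^(−t/τ) = 1 − e^(−0.0467/0.0207) = 1 − e^(−2.26) = 0.895.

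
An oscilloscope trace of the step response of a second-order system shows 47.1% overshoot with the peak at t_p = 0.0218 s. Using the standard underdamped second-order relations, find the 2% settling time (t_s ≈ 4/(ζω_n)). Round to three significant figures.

t_s ≈ 0.116 s

The overshoot fixes ζ = −ln(OS)/√(π²+ln²(OS)) = 0.233.
From t_p = π/ω_d, ω_d = π/0.0218 = 144 rad/s, so ω_n = ω_d/√(1−ζ²) = 148 rad/s.
t_s ≈ 4/(ζω_n) = 4/(0.233·148) = 0.116 s.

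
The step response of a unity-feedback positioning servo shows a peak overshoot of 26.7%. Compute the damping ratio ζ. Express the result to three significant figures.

Inverting the overshoot relation: ζ = |ln 0.267|/√(π² + ln²0.267) = 0.387.

ζ ≈ 0.387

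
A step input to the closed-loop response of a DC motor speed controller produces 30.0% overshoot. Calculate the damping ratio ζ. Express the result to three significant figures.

ζ ≈ 0.358

From %OS = 100·exp(−πζ/√(1−ζ²)), invert to get ζ = −ln(OS)/√(π² + ln²(OS)) with OS = 0.300.
−ln 0.300 = 1.204, so ζ = 1.204/√(π² + 1.450) = 0.358.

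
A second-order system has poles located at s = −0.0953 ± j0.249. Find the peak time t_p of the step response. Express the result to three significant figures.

t_p ≈ 12.6 s

t_p = π/ω_d with ω_d = 0.249 (the imaginary part), so t_p = 12.6 s.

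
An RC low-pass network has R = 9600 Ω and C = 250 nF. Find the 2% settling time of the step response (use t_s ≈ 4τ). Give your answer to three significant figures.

t_s ≈ 0.00960 s

τ = RC = 9600 × 250 nF = 0.00240 s.
t_s ≈ 4τ = 0.00960 s.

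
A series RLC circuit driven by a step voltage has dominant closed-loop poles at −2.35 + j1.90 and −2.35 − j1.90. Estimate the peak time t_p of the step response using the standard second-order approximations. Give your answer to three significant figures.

t_p ≈ 1.65 s

t_p = π/ω_d with ω_d = 1.90 (the imaginary part), so t_p = 1.65 s.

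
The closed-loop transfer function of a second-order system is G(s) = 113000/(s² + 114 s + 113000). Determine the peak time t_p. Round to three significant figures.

t_p ≈ 0.00948 s

ω_n = √113000 = 336 rad/s; ζ = 114/(2·336) = 0.170.
ω_d = ω_n√(1−ζ²) = 331 rad/s. Then t_p = π/ω_d = 0.00948 s.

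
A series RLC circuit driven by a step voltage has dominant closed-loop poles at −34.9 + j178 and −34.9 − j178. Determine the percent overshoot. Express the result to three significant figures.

%OS ≈ 54.0%

|pole| = ω_n = √(34.9² + 178²) = 181 rad/s; ζ = cos θ = σ/ω_n = 0.192.
%OS = 100·exp(−πζ/√(1−ζ²)) = 54.0%.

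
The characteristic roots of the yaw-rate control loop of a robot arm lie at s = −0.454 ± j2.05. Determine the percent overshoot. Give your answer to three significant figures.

|pole| = ω_n = √(0.454² + 2.05²) = 2.10 rad/s; ζ = cos θ = σ/ω_n = 0.216.
%OS = 100 e^{−πζ/√(1−ζ²)} with ζ = 0.216 gives 49.9%.

%OS ≈ 49.9%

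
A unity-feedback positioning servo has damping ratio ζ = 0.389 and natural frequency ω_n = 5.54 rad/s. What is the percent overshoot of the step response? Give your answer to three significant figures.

For an underdamped second-order system, %OS = 100·exp(−πζ/√(1−ζ²)).
πζ/√(1−ζ²) = π·0.389/√(1−0.151) = 1.327, so %OS = 100·e^(−1.327) = 26.5%.

%OS ≈ 26.5%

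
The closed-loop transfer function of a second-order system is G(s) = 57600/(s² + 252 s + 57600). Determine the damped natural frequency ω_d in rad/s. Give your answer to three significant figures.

ω_d ≈ 204 rad/s

Matching coefficients with s² + 2ζω_n s + ω_n² gives ω_n² = 57600 ⇒ ω_n = 240 rad/s, and ζ = 252/(2ω_n) = 0.525.
ω_d = 240·√(1 − 0.525²) = 204 rad/s.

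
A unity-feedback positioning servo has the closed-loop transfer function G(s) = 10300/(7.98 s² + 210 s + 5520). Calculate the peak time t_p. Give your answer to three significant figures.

Dividing through by 7.98: denominator becomes s² + 26.32 s + 691.7.
So ω_n = √691.7 = 26.3 rad/s and ζ = 26.32/(2·26.3) = 0.500.
ω_d = 26.3·√(1 − 0.500²) = 22.8 rad/s. t_p = π/ω_d = 0.138 s.

t_p ≈ 0.138 s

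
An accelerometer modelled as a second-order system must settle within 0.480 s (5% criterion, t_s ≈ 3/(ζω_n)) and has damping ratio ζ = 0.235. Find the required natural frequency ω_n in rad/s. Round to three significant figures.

Rearranging t_s ≈ 3/(ζω_n) gives ω_n = 3/(ζ·t_s) = 3/(0.235 × 0.480) = 26.6 rad/s.

ω_n ≈ 26.6 rad/s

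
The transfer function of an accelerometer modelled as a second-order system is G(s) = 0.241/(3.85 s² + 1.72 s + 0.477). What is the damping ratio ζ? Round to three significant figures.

Dividing through by 3.85: denominator becomes s² + 0.4468 s + 0.1239.
So ω_n = √0.1239 = 0.352 rad/s and ζ = 0.4468/(2·0.352) = 0.635.

ζ ≈ 0.635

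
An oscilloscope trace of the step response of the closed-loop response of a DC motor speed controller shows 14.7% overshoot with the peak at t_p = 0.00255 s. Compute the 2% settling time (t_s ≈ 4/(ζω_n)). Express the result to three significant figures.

t_s ≈ 0.00532 s

From the overshoot, ζ = −ln(OS)/√(π²+ln²(OS)) = 0.521.
t_p = π/ω_d ⇒ ω_d = 1230 rad/s; then ω_n = ω_d/√(1−ζ²) = 1440 rad/s.
t_s ≈ 4/(ζω_n) = 4/(0.521·1440) = 0.00532 s.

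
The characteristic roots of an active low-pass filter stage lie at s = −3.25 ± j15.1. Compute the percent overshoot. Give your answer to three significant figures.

With σ = 3.25, ω_d = 15.1: ω_n = √(σ²+ω_d²) = 15.4 rad/s, ζ = σ/ω_n = 0.210.
%OS = 100 e^{−πζ/√(1−ζ²)} with ζ = 0.210 gives 50.9%.

%OS ≈ 50.9%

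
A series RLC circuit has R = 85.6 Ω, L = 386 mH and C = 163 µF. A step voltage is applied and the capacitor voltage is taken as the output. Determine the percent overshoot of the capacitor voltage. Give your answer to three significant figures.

%OS ≈ 0.301%

For a series RLC circuit (capacitor voltage as output), ω_n = 1/√(LC) = 1/√(386 mH · 163 µF) = 126 rad/s.
ζ = (R/2)·√(C/L) = (85.6/2)·√(163 µF/386 mH) = 0.880.
%OS = 100·exp(−πζ/√(1−ζ²)) = 0.301%.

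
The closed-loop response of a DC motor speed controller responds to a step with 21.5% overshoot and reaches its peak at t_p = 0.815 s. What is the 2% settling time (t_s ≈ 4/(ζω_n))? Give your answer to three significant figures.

The overshoot fixes ζ = −ln(OS)/√(π²+ln²(OS)) = 0.439.
From t_p = π/ω_d, ω_d = π/0.815 = 3.85 rad/s, so ω_n = ω_d/√(1−ζ²) = 4.29 rad/s.
t_s ≈ 4/(ζω_n) = 4/(0.439·4.29) = 2.12 s.

t_s ≈ 2.12 s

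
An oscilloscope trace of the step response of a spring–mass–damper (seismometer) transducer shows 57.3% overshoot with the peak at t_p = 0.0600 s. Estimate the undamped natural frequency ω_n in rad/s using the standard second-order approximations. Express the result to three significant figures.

The overshoot fixes ζ = −ln(OS)/√(π²+ln²(OS)) = 0.175.
From t_p = π/ω_d, ω_d = π/0.0600 = 52.4 rad/s, so ω_n = ω_d/√(1−ζ²) = 53.2 rad/s.

ω_n ≈ 53.2 rad/s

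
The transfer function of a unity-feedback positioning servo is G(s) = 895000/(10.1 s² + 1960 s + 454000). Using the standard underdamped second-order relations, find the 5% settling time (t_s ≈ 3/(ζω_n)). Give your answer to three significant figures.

t_s ≈ 0.0309 s

Dividing through by 10.1: denominator becomes s² + 194.1 s + 44950.
So ω_n = √44950 = 212 rad/s and ζ = 194.1/(2·212) = 0.458.
t_s ≈ 3/(ζω_n) = 0.0309 s.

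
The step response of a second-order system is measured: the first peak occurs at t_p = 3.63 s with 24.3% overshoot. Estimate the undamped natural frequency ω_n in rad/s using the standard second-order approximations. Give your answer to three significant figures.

ω_n ≈ 0.949 rad/s

ζ from %OS: ζ = |ln 0.243|/√(π²+ln²0.243) = 0.411.
From t_p = π/ω_d, ω_d = π/3.63 = 0.865 rad/s, so ω_n = ω_d/√(1−ζ²) = 0.949 rad/s.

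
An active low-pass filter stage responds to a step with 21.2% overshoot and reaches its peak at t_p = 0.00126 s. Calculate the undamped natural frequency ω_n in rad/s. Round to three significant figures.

ω_n ≈ 2780 rad/s

ζ from %OS: ζ = |ln 0.212|/√(π²+ln²0.212) = 0.443.
t_p = π/ω_d ⇒ ω_d = 2490 rad/s; then ω_n = ω_d/√(1−ζ²) = 2780 rad/s.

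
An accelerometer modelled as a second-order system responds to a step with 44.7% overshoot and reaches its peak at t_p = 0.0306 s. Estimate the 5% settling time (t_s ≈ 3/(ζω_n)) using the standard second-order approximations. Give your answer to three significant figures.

t_s ≈ 0.114 s

ζ from %OS: ζ = |ln 0.447|/√(π²+ln²0.447) = 0.248.
t_p = π/ω_d ⇒ ω_d = 103 rad/s; then ω_n = ω_d/√(1−ζ²) = 106 rad/s.
t_s ≈ 3/(ζω_n) = 3/(0.248·106) = 0.114 s.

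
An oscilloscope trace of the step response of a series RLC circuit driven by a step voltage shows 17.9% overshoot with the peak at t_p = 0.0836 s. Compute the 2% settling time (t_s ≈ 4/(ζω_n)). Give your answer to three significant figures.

From the overshoot, ζ = −ln(OS)/√(π²+ln²(OS)) = 0.480.
t_p = π/ω_d ⇒ ω_d = 37.6 rad/s; then ω_n = ω_d/√(1−ζ²) = 42.8 rad/s.
t_s ≈ 4/(ζω_n) = 4/(0.480·42.8) = 0.194 s.

t_s ≈ 0.194 s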